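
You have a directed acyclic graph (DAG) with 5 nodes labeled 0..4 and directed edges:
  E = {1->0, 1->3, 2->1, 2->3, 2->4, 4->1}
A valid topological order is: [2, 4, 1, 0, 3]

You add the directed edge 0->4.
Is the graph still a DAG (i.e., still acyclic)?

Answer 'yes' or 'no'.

Given toposort: [2, 4, 1, 0, 3]
Position of 0: index 3; position of 4: index 1
New edge 0->4: backward (u after v in old order)
Backward edge: old toposort is now invalid. Check if this creates a cycle.
Does 4 already reach 0? Reachable from 4: [0, 1, 3, 4]. YES -> cycle!
Still a DAG? no

Answer: no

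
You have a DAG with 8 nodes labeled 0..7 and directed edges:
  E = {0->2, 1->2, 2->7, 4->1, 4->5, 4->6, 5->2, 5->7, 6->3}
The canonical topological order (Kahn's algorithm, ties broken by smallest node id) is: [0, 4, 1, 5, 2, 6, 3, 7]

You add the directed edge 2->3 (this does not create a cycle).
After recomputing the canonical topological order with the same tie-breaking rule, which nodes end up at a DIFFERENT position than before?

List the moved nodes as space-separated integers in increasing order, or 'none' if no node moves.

Answer: none

Derivation:
Old toposort: [0, 4, 1, 5, 2, 6, 3, 7]
Added edge 2->3
Recompute Kahn (smallest-id tiebreak):
  initial in-degrees: [0, 1, 3, 2, 0, 1, 1, 2]
  ready (indeg=0): [0, 4]
  pop 0: indeg[2]->2 | ready=[4] | order so far=[0]
  pop 4: indeg[1]->0; indeg[5]->0; indeg[6]->0 | ready=[1, 5, 6] | order so far=[0, 4]
  pop 1: indeg[2]->1 | ready=[5, 6] | order so far=[0, 4, 1]
  pop 5: indeg[2]->0; indeg[7]->1 | ready=[2, 6] | order so far=[0, 4, 1, 5]
  pop 2: indeg[3]->1; indeg[7]->0 | ready=[6, 7] | order so far=[0, 4, 1, 5, 2]
  pop 6: indeg[3]->0 | ready=[3, 7] | order so far=[0, 4, 1, 5, 2, 6]
  pop 3: no out-edges | ready=[7] | order so far=[0, 4, 1, 5, 2, 6, 3]
  pop 7: no out-edges | ready=[] | order so far=[0, 4, 1, 5, 2, 6, 3, 7]
New canonical toposort: [0, 4, 1, 5, 2, 6, 3, 7]
Compare positions:
  Node 0: index 0 -> 0 (same)
  Node 1: index 2 -> 2 (same)
  Node 2: index 4 -> 4 (same)
  Node 3: index 6 -> 6 (same)
  Node 4: index 1 -> 1 (same)
  Node 5: index 3 -> 3 (same)
  Node 6: index 5 -> 5 (same)
  Node 7: index 7 -> 7 (same)
Nodes that changed position: none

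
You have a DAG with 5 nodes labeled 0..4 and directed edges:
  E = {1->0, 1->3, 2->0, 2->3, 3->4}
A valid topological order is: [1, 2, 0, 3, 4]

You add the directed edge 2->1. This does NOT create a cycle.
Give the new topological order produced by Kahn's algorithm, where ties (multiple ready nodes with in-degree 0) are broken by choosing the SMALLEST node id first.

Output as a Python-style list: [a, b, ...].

Answer: [2, 1, 0, 3, 4]

Derivation:
Old toposort: [1, 2, 0, 3, 4]
Added edge: 2->1
Position of 2 (1) > position of 1 (0). Must reorder: 2 must now come before 1.
Run Kahn's algorithm (break ties by smallest node id):
  initial in-degrees: [2, 1, 0, 2, 1]
  ready (indeg=0): [2]
  pop 2: indeg[0]->1; indeg[1]->0; indeg[3]->1 | ready=[1] | order so far=[2]
  pop 1: indeg[0]->0; indeg[3]->0 | ready=[0, 3] | order so far=[2, 1]
  pop 0: no out-edges | ready=[3] | order so far=[2, 1, 0]
  pop 3: indeg[4]->0 | ready=[4] | order so far=[2, 1, 0, 3]
  pop 4: no out-edges | ready=[] | order so far=[2, 1, 0, 3, 4]
  Result: [2, 1, 0, 3, 4]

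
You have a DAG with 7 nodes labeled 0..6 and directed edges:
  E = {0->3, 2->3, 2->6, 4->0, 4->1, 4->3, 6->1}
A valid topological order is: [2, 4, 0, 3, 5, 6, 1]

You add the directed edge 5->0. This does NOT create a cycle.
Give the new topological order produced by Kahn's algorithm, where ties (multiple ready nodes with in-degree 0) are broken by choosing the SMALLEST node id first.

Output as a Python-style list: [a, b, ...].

Answer: [2, 4, 5, 0, 3, 6, 1]

Derivation:
Old toposort: [2, 4, 0, 3, 5, 6, 1]
Added edge: 5->0
Position of 5 (4) > position of 0 (2). Must reorder: 5 must now come before 0.
Run Kahn's algorithm (break ties by smallest node id):
  initial in-degrees: [2, 2, 0, 3, 0, 0, 1]
  ready (indeg=0): [2, 4, 5]
  pop 2: indeg[3]->2; indeg[6]->0 | ready=[4, 5, 6] | order so far=[2]
  pop 4: indeg[0]->1; indeg[1]->1; indeg[3]->1 | ready=[5, 6] | order so far=[2, 4]
  pop 5: indeg[0]->0 | ready=[0, 6] | order so far=[2, 4, 5]
  pop 0: indeg[3]->0 | ready=[3, 6] | order so far=[2, 4, 5, 0]
  pop 3: no out-edges | ready=[6] | order so far=[2, 4, 5, 0, 3]
  pop 6: indeg[1]->0 | ready=[1] | order so far=[2, 4, 5, 0, 3, 6]
  pop 1: no out-edges | ready=[] | order so far=[2, 4, 5, 0, 3, 6, 1]
  Result: [2, 4, 5, 0, 3, 6, 1]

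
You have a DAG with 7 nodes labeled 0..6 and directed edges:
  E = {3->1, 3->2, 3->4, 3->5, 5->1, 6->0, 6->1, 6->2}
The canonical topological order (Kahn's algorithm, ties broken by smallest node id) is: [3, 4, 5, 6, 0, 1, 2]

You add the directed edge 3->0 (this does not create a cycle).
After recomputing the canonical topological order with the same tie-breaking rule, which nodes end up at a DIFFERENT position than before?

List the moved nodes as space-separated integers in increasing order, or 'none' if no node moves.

Old toposort: [3, 4, 5, 6, 0, 1, 2]
Added edge 3->0
Recompute Kahn (smallest-id tiebreak):
  initial in-degrees: [2, 3, 2, 0, 1, 1, 0]
  ready (indeg=0): [3, 6]
  pop 3: indeg[0]->1; indeg[1]->2; indeg[2]->1; indeg[4]->0; indeg[5]->0 | ready=[4, 5, 6] | order so far=[3]
  pop 4: no out-edges | ready=[5, 6] | order so far=[3, 4]
  pop 5: indeg[1]->1 | ready=[6] | order so far=[3, 4, 5]
  pop 6: indeg[0]->0; indeg[1]->0; indeg[2]->0 | ready=[0, 1, 2] | order so far=[3, 4, 5, 6]
  pop 0: no out-edges | ready=[1, 2] | order so far=[3, 4, 5, 6, 0]
  pop 1: no out-edges | ready=[2] | order so far=[3, 4, 5, 6, 0, 1]
  pop 2: no out-edges | ready=[] | order so far=[3, 4, 5, 6, 0, 1, 2]
New canonical toposort: [3, 4, 5, 6, 0, 1, 2]
Compare positions:
  Node 0: index 4 -> 4 (same)
  Node 1: index 5 -> 5 (same)
  Node 2: index 6 -> 6 (same)
  Node 3: index 0 -> 0 (same)
  Node 4: index 1 -> 1 (same)
  Node 5: index 2 -> 2 (same)
  Node 6: index 3 -> 3 (same)
Nodes that changed position: none

Answer: none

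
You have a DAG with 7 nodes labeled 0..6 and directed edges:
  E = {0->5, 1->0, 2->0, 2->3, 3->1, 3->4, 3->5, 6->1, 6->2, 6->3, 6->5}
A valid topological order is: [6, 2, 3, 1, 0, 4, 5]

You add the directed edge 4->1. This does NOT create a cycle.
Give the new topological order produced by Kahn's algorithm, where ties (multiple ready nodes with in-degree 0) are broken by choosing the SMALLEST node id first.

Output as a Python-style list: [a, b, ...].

Answer: [6, 2, 3, 4, 1, 0, 5]

Derivation:
Old toposort: [6, 2, 3, 1, 0, 4, 5]
Added edge: 4->1
Position of 4 (5) > position of 1 (3). Must reorder: 4 must now come before 1.
Run Kahn's algorithm (break ties by smallest node id):
  initial in-degrees: [2, 3, 1, 2, 1, 3, 0]
  ready (indeg=0): [6]
  pop 6: indeg[1]->2; indeg[2]->0; indeg[3]->1; indeg[5]->2 | ready=[2] | order so far=[6]
  pop 2: indeg[0]->1; indeg[3]->0 | ready=[3] | order so far=[6, 2]
  pop 3: indeg[1]->1; indeg[4]->0; indeg[5]->1 | ready=[4] | order so far=[6, 2, 3]
  pop 4: indeg[1]->0 | ready=[1] | order so far=[6, 2, 3, 4]
  pop 1: indeg[0]->0 | ready=[0] | order so far=[6, 2, 3, 4, 1]
  pop 0: indeg[5]->0 | ready=[5] | order so far=[6, 2, 3, 4, 1, 0]
  pop 5: no out-edges | ready=[] | order so far=[6, 2, 3, 4, 1, 0, 5]
  Result: [6, 2, 3, 4, 1, 0, 5]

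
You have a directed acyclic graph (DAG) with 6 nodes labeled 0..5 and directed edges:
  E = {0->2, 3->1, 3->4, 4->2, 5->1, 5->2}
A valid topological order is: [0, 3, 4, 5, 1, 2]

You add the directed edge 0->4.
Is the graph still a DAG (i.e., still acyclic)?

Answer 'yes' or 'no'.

Given toposort: [0, 3, 4, 5, 1, 2]
Position of 0: index 0; position of 4: index 2
New edge 0->4: forward
Forward edge: respects the existing order. Still a DAG, same toposort still valid.
Still a DAG? yes

Answer: yes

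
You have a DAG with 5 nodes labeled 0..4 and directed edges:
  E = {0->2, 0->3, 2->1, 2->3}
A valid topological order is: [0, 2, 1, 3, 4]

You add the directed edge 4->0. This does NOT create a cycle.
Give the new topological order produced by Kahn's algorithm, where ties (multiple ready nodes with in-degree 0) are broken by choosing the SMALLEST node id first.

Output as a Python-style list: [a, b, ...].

Old toposort: [0, 2, 1, 3, 4]
Added edge: 4->0
Position of 4 (4) > position of 0 (0). Must reorder: 4 must now come before 0.
Run Kahn's algorithm (break ties by smallest node id):
  initial in-degrees: [1, 1, 1, 2, 0]
  ready (indeg=0): [4]
  pop 4: indeg[0]->0 | ready=[0] | order so far=[4]
  pop 0: indeg[2]->0; indeg[3]->1 | ready=[2] | order so far=[4, 0]
  pop 2: indeg[1]->0; indeg[3]->0 | ready=[1, 3] | order so far=[4, 0, 2]
  pop 1: no out-edges | ready=[3] | order so far=[4, 0, 2, 1]
  pop 3: no out-edges | ready=[] | order so far=[4, 0, 2, 1, 3]
  Result: [4, 0, 2, 1, 3]

Answer: [4, 0, 2, 1, 3]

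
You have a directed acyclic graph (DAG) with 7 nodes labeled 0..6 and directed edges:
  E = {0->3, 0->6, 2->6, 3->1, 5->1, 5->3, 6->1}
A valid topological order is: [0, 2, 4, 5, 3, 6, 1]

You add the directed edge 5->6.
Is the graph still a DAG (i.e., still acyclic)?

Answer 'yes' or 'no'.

Given toposort: [0, 2, 4, 5, 3, 6, 1]
Position of 5: index 3; position of 6: index 5
New edge 5->6: forward
Forward edge: respects the existing order. Still a DAG, same toposort still valid.
Still a DAG? yes

Answer: yes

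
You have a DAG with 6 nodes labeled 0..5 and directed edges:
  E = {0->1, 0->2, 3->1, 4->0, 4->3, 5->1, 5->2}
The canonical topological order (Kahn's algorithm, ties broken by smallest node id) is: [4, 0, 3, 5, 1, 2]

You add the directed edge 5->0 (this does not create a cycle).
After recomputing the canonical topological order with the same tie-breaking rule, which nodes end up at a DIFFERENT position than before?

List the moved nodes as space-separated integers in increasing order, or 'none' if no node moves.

Old toposort: [4, 0, 3, 5, 1, 2]
Added edge 5->0
Recompute Kahn (smallest-id tiebreak):
  initial in-degrees: [2, 3, 2, 1, 0, 0]
  ready (indeg=0): [4, 5]
  pop 4: indeg[0]->1; indeg[3]->0 | ready=[3, 5] | order so far=[4]
  pop 3: indeg[1]->2 | ready=[5] | order so far=[4, 3]
  pop 5: indeg[0]->0; indeg[1]->1; indeg[2]->1 | ready=[0] | order so far=[4, 3, 5]
  pop 0: indeg[1]->0; indeg[2]->0 | ready=[1, 2] | order so far=[4, 3, 5, 0]
  pop 1: no out-edges | ready=[2] | order so far=[4, 3, 5, 0, 1]
  pop 2: no out-edges | ready=[] | order so far=[4, 3, 5, 0, 1, 2]
New canonical toposort: [4, 3, 5, 0, 1, 2]
Compare positions:
  Node 0: index 1 -> 3 (moved)
  Node 1: index 4 -> 4 (same)
  Node 2: index 5 -> 5 (same)
  Node 3: index 2 -> 1 (moved)
  Node 4: index 0 -> 0 (same)
  Node 5: index 3 -> 2 (moved)
Nodes that changed position: 0 3 5

Answer: 0 3 5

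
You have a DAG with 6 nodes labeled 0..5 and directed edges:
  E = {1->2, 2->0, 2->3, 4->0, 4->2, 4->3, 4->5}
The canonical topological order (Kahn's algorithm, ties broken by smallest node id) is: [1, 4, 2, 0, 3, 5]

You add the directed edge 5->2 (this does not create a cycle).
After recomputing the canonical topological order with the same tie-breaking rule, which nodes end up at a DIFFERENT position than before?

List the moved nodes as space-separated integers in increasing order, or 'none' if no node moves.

Answer: 0 2 3 5

Derivation:
Old toposort: [1, 4, 2, 0, 3, 5]
Added edge 5->2
Recompute Kahn (smallest-id tiebreak):
  initial in-degrees: [2, 0, 3, 2, 0, 1]
  ready (indeg=0): [1, 4]
  pop 1: indeg[2]->2 | ready=[4] | order so far=[1]
  pop 4: indeg[0]->1; indeg[2]->1; indeg[3]->1; indeg[5]->0 | ready=[5] | order so far=[1, 4]
  pop 5: indeg[2]->0 | ready=[2] | order so far=[1, 4, 5]
  pop 2: indeg[0]->0; indeg[3]->0 | ready=[0, 3] | order so far=[1, 4, 5, 2]
  pop 0: no out-edges | ready=[3] | order so far=[1, 4, 5, 2, 0]
  pop 3: no out-edges | ready=[] | order so far=[1, 4, 5, 2, 0, 3]
New canonical toposort: [1, 4, 5, 2, 0, 3]
Compare positions:
  Node 0: index 3 -> 4 (moved)
  Node 1: index 0 -> 0 (same)
  Node 2: index 2 -> 3 (moved)
  Node 3: index 4 -> 5 (moved)
  Node 4: index 1 -> 1 (same)
  Node 5: index 5 -> 2 (moved)
Nodes that changed position: 0 2 3 5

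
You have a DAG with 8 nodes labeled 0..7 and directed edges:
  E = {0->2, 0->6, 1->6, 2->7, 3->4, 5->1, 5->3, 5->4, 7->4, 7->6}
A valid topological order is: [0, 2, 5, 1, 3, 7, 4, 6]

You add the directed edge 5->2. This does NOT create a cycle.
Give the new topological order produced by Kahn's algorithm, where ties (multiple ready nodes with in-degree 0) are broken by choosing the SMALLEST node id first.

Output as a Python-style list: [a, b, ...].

Old toposort: [0, 2, 5, 1, 3, 7, 4, 6]
Added edge: 5->2
Position of 5 (2) > position of 2 (1). Must reorder: 5 must now come before 2.
Run Kahn's algorithm (break ties by smallest node id):
  initial in-degrees: [0, 1, 2, 1, 3, 0, 3, 1]
  ready (indeg=0): [0, 5]
  pop 0: indeg[2]->1; indeg[6]->2 | ready=[5] | order so far=[0]
  pop 5: indeg[1]->0; indeg[2]->0; indeg[3]->0; indeg[4]->2 | ready=[1, 2, 3] | order so far=[0, 5]
  pop 1: indeg[6]->1 | ready=[2, 3] | order so far=[0, 5, 1]
  pop 2: indeg[7]->0 | ready=[3, 7] | order so far=[0, 5, 1, 2]
  pop 3: indeg[4]->1 | ready=[7] | order so far=[0, 5, 1, 2, 3]
  pop 7: indeg[4]->0; indeg[6]->0 | ready=[4, 6] | order so far=[0, 5, 1, 2, 3, 7]
  pop 4: no out-edges | ready=[6] | order so far=[0, 5, 1, 2, 3, 7, 4]
  pop 6: no out-edges | ready=[] | order so far=[0, 5, 1, 2, 3, 7, 4, 6]
  Result: [0, 5, 1, 2, 3, 7, 4, 6]

Answer: [0, 5, 1, 2, 3, 7, 4, 6]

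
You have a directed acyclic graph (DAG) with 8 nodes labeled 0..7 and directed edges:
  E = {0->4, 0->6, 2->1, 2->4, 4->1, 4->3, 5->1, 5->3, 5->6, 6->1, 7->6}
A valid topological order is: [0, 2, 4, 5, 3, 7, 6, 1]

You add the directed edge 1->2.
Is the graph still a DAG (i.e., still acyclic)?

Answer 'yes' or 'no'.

Answer: no

Derivation:
Given toposort: [0, 2, 4, 5, 3, 7, 6, 1]
Position of 1: index 7; position of 2: index 1
New edge 1->2: backward (u after v in old order)
Backward edge: old toposort is now invalid. Check if this creates a cycle.
Does 2 already reach 1? Reachable from 2: [1, 2, 3, 4]. YES -> cycle!
Still a DAG? no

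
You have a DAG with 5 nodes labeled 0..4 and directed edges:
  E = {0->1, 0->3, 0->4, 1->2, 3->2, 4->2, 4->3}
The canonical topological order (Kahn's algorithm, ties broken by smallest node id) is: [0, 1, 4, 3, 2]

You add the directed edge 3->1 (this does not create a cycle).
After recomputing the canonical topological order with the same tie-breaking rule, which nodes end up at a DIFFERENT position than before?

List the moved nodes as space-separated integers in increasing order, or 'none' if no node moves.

Answer: 1 3 4

Derivation:
Old toposort: [0, 1, 4, 3, 2]
Added edge 3->1
Recompute Kahn (smallest-id tiebreak):
  initial in-degrees: [0, 2, 3, 2, 1]
  ready (indeg=0): [0]
  pop 0: indeg[1]->1; indeg[3]->1; indeg[4]->0 | ready=[4] | order so far=[0]
  pop 4: indeg[2]->2; indeg[3]->0 | ready=[3] | order so far=[0, 4]
  pop 3: indeg[1]->0; indeg[2]->1 | ready=[1] | order so far=[0, 4, 3]
  pop 1: indeg[2]->0 | ready=[2] | order so far=[0, 4, 3, 1]
  pop 2: no out-edges | ready=[] | order so far=[0, 4, 3, 1, 2]
New canonical toposort: [0, 4, 3, 1, 2]
Compare positions:
  Node 0: index 0 -> 0 (same)
  Node 1: index 1 -> 3 (moved)
  Node 2: index 4 -> 4 (same)
  Node 3: index 3 -> 2 (moved)
  Node 4: index 2 -> 1 (moved)
Nodes that changed position: 1 3 4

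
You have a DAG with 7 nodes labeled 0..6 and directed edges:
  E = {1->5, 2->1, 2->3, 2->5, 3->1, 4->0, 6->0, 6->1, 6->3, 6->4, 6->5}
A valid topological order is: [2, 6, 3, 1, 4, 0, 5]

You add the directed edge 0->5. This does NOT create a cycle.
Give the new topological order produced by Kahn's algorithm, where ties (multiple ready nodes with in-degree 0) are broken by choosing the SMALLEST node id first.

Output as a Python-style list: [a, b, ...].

Old toposort: [2, 6, 3, 1, 4, 0, 5]
Added edge: 0->5
Position of 0 (5) < position of 5 (6). Old order still valid.
Run Kahn's algorithm (break ties by smallest node id):
  initial in-degrees: [2, 3, 0, 2, 1, 4, 0]
  ready (indeg=0): [2, 6]
  pop 2: indeg[1]->2; indeg[3]->1; indeg[5]->3 | ready=[6] | order so far=[2]
  pop 6: indeg[0]->1; indeg[1]->1; indeg[3]->0; indeg[4]->0; indeg[5]->2 | ready=[3, 4] | order so far=[2, 6]
  pop 3: indeg[1]->0 | ready=[1, 4] | order so far=[2, 6, 3]
  pop 1: indeg[5]->1 | ready=[4] | order so far=[2, 6, 3, 1]
  pop 4: indeg[0]->0 | ready=[0] | order so far=[2, 6, 3, 1, 4]
  pop 0: indeg[5]->0 | ready=[5] | order so far=[2, 6, 3, 1, 4, 0]
  pop 5: no out-edges | ready=[] | order so far=[2, 6, 3, 1, 4, 0, 5]
  Result: [2, 6, 3, 1, 4, 0, 5]

Answer: [2, 6, 3, 1, 4, 0, 5]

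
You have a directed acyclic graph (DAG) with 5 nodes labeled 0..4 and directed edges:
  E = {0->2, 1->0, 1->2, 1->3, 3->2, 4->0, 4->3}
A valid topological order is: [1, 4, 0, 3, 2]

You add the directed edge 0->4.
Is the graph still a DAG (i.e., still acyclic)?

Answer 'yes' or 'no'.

Given toposort: [1, 4, 0, 3, 2]
Position of 0: index 2; position of 4: index 1
New edge 0->4: backward (u after v in old order)
Backward edge: old toposort is now invalid. Check if this creates a cycle.
Does 4 already reach 0? Reachable from 4: [0, 2, 3, 4]. YES -> cycle!
Still a DAG? no

Answer: no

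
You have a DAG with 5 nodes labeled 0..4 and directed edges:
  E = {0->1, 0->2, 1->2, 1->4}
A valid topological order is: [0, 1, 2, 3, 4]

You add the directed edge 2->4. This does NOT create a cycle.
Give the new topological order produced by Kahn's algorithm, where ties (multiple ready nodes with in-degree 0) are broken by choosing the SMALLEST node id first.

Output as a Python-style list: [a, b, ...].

Old toposort: [0, 1, 2, 3, 4]
Added edge: 2->4
Position of 2 (2) < position of 4 (4). Old order still valid.
Run Kahn's algorithm (break ties by smallest node id):
  initial in-degrees: [0, 1, 2, 0, 2]
  ready (indeg=0): [0, 3]
  pop 0: indeg[1]->0; indeg[2]->1 | ready=[1, 3] | order so far=[0]
  pop 1: indeg[2]->0; indeg[4]->1 | ready=[2, 3] | order so far=[0, 1]
  pop 2: indeg[4]->0 | ready=[3, 4] | order so far=[0, 1, 2]
  pop 3: no out-edges | ready=[4] | order so far=[0, 1, 2, 3]
  pop 4: no out-edges | ready=[] | order so far=[0, 1, 2, 3, 4]
  Result: [0, 1, 2, 3, 4]

Answer: [0, 1, 2, 3, 4]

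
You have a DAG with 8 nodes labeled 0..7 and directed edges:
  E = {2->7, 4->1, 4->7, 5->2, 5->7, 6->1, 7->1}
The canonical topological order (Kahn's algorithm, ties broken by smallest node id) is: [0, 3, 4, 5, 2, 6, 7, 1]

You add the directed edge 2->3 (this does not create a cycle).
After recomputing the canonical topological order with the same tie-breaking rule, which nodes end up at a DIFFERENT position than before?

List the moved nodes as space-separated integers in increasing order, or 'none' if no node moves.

Answer: 2 3 4 5

Derivation:
Old toposort: [0, 3, 4, 5, 2, 6, 7, 1]
Added edge 2->3
Recompute Kahn (smallest-id tiebreak):
  initial in-degrees: [0, 3, 1, 1, 0, 0, 0, 3]
  ready (indeg=0): [0, 4, 5, 6]
  pop 0: no out-edges | ready=[4, 5, 6] | order so far=[0]
  pop 4: indeg[1]->2; indeg[7]->2 | ready=[5, 6] | order so far=[0, 4]
  pop 5: indeg[2]->0; indeg[7]->1 | ready=[2, 6] | order so far=[0, 4, 5]
  pop 2: indeg[3]->0; indeg[7]->0 | ready=[3, 6, 7] | order so far=[0, 4, 5, 2]
  pop 3: no out-edges | ready=[6, 7] | order so far=[0, 4, 5, 2, 3]
  pop 6: indeg[1]->1 | ready=[7] | order so far=[0, 4, 5, 2, 3, 6]
  pop 7: indeg[1]->0 | ready=[1] | order so far=[0, 4, 5, 2, 3, 6, 7]
  pop 1: no out-edges | ready=[] | order so far=[0, 4, 5, 2, 3, 6, 7, 1]
New canonical toposort: [0, 4, 5, 2, 3, 6, 7, 1]
Compare positions:
  Node 0: index 0 -> 0 (same)
  Node 1: index 7 -> 7 (same)
  Node 2: index 4 -> 3 (moved)
  Node 3: index 1 -> 4 (moved)
  Node 4: index 2 -> 1 (moved)
  Node 5: index 3 -> 2 (moved)
  Node 6: index 5 -> 5 (same)
  Node 7: index 6 -> 6 (same)
Nodes that changed position: 2 3 4 5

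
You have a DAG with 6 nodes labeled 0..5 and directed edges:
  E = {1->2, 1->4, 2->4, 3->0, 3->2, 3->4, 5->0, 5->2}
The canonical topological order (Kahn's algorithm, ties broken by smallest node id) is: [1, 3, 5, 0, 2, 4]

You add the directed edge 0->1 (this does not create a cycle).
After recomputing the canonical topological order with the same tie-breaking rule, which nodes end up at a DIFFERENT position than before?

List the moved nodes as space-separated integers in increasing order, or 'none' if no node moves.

Old toposort: [1, 3, 5, 0, 2, 4]
Added edge 0->1
Recompute Kahn (smallest-id tiebreak):
  initial in-degrees: [2, 1, 3, 0, 3, 0]
  ready (indeg=0): [3, 5]
  pop 3: indeg[0]->1; indeg[2]->2; indeg[4]->2 | ready=[5] | order so far=[3]
  pop 5: indeg[0]->0; indeg[2]->1 | ready=[0] | order so far=[3, 5]
  pop 0: indeg[1]->0 | ready=[1] | order so far=[3, 5, 0]
  pop 1: indeg[2]->0; indeg[4]->1 | ready=[2] | order so far=[3, 5, 0, 1]
  pop 2: indeg[4]->0 | ready=[4] | order so far=[3, 5, 0, 1, 2]
  pop 4: no out-edges | ready=[] | order so far=[3, 5, 0, 1, 2, 4]
New canonical toposort: [3, 5, 0, 1, 2, 4]
Compare positions:
  Node 0: index 3 -> 2 (moved)
  Node 1: index 0 -> 3 (moved)
  Node 2: index 4 -> 4 (same)
  Node 3: index 1 -> 0 (moved)
  Node 4: index 5 -> 5 (same)
  Node 5: index 2 -> 1 (moved)
Nodes that changed position: 0 1 3 5

Answer: 0 1 3 5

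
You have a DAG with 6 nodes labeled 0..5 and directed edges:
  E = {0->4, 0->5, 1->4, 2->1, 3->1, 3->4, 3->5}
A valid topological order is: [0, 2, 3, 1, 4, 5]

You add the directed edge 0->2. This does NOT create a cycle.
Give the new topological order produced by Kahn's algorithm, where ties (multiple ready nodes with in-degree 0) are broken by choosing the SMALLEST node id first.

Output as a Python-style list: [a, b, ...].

Answer: [0, 2, 3, 1, 4, 5]

Derivation:
Old toposort: [0, 2, 3, 1, 4, 5]
Added edge: 0->2
Position of 0 (0) < position of 2 (1). Old order still valid.
Run Kahn's algorithm (break ties by smallest node id):
  initial in-degrees: [0, 2, 1, 0, 3, 2]
  ready (indeg=0): [0, 3]
  pop 0: indeg[2]->0; indeg[4]->2; indeg[5]->1 | ready=[2, 3] | order so far=[0]
  pop 2: indeg[1]->1 | ready=[3] | order so far=[0, 2]
  pop 3: indeg[1]->0; indeg[4]->1; indeg[5]->0 | ready=[1, 5] | order so far=[0, 2, 3]
  pop 1: indeg[4]->0 | ready=[4, 5] | order so far=[0, 2, 3, 1]
  pop 4: no out-edges | ready=[5] | order so far=[0, 2, 3, 1, 4]
  pop 5: no out-edges | ready=[] | order so far=[0, 2, 3, 1, 4, 5]
  Result: [0, 2, 3, 1, 4, 5]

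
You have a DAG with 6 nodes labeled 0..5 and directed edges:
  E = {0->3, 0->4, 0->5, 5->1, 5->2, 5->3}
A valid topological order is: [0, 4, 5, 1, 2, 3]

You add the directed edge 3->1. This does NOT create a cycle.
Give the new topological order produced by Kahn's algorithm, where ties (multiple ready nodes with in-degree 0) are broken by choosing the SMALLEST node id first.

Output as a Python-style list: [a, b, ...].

Answer: [0, 4, 5, 2, 3, 1]

Derivation:
Old toposort: [0, 4, 5, 1, 2, 3]
Added edge: 3->1
Position of 3 (5) > position of 1 (3). Must reorder: 3 must now come before 1.
Run Kahn's algorithm (break ties by smallest node id):
  initial in-degrees: [0, 2, 1, 2, 1, 1]
  ready (indeg=0): [0]
  pop 0: indeg[3]->1; indeg[4]->0; indeg[5]->0 | ready=[4, 5] | order so far=[0]
  pop 4: no out-edges | ready=[5] | order so far=[0, 4]
  pop 5: indeg[1]->1; indeg[2]->0; indeg[3]->0 | ready=[2, 3] | order so far=[0, 4, 5]
  pop 2: no out-edges | ready=[3] | order so far=[0, 4, 5, 2]
  pop 3: indeg[1]->0 | ready=[1] | order so far=[0, 4, 5, 2, 3]
  pop 1: no out-edges | ready=[] | order so far=[0, 4, 5, 2, 3, 1]
  Result: [0, 4, 5, 2, 3, 1]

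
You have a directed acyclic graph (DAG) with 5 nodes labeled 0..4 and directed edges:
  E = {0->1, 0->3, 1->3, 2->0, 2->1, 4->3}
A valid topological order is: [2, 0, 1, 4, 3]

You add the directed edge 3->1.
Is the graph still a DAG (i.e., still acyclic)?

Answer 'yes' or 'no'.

Answer: no

Derivation:
Given toposort: [2, 0, 1, 4, 3]
Position of 3: index 4; position of 1: index 2
New edge 3->1: backward (u after v in old order)
Backward edge: old toposort is now invalid. Check if this creates a cycle.
Does 1 already reach 3? Reachable from 1: [1, 3]. YES -> cycle!
Still a DAG? no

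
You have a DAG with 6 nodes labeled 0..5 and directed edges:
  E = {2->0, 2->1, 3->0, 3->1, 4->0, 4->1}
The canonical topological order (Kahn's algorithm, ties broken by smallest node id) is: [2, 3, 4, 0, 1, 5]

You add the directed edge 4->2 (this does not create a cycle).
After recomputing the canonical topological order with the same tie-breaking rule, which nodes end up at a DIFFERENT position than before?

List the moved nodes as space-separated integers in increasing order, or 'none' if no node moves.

Answer: 2 3 4

Derivation:
Old toposort: [2, 3, 4, 0, 1, 5]
Added edge 4->2
Recompute Kahn (smallest-id tiebreak):
  initial in-degrees: [3, 3, 1, 0, 0, 0]
  ready (indeg=0): [3, 4, 5]
  pop 3: indeg[0]->2; indeg[1]->2 | ready=[4, 5] | order so far=[3]
  pop 4: indeg[0]->1; indeg[1]->1; indeg[2]->0 | ready=[2, 5] | order so far=[3, 4]
  pop 2: indeg[0]->0; indeg[1]->0 | ready=[0, 1, 5] | order so far=[3, 4, 2]
  pop 0: no out-edges | ready=[1, 5] | order so far=[3, 4, 2, 0]
  pop 1: no out-edges | ready=[5] | order so far=[3, 4, 2, 0, 1]
  pop 5: no out-edges | ready=[] | order so far=[3, 4, 2, 0, 1, 5]
New canonical toposort: [3, 4, 2, 0, 1, 5]
Compare positions:
  Node 0: index 3 -> 3 (same)
  Node 1: index 4 -> 4 (same)
  Node 2: index 0 -> 2 (moved)
  Node 3: index 1 -> 0 (moved)
  Node 4: index 2 -> 1 (moved)
  Node 5: index 5 -> 5 (same)
Nodes that changed position: 2 3 4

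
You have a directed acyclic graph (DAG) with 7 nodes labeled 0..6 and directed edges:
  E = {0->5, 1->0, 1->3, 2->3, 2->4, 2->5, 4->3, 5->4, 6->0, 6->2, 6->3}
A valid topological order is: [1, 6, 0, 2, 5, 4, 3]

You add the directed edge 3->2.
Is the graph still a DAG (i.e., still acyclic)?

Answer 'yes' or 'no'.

Answer: no

Derivation:
Given toposort: [1, 6, 0, 2, 5, 4, 3]
Position of 3: index 6; position of 2: index 3
New edge 3->2: backward (u after v in old order)
Backward edge: old toposort is now invalid. Check if this creates a cycle.
Does 2 already reach 3? Reachable from 2: [2, 3, 4, 5]. YES -> cycle!
Still a DAG? no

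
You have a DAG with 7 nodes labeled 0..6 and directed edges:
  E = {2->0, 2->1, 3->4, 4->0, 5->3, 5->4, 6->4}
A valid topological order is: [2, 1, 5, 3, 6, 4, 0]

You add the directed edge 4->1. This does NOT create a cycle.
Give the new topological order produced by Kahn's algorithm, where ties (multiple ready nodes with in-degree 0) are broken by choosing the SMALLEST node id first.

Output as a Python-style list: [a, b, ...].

Old toposort: [2, 1, 5, 3, 6, 4, 0]
Added edge: 4->1
Position of 4 (5) > position of 1 (1). Must reorder: 4 must now come before 1.
Run Kahn's algorithm (break ties by smallest node id):
  initial in-degrees: [2, 2, 0, 1, 3, 0, 0]
  ready (indeg=0): [2, 5, 6]
  pop 2: indeg[0]->1; indeg[1]->1 | ready=[5, 6] | order so far=[2]
  pop 5: indeg[3]->0; indeg[4]->2 | ready=[3, 6] | order so far=[2, 5]
  pop 3: indeg[4]->1 | ready=[6] | order so far=[2, 5, 3]
  pop 6: indeg[4]->0 | ready=[4] | order so far=[2, 5, 3, 6]
  pop 4: indeg[0]->0; indeg[1]->0 | ready=[0, 1] | order so far=[2, 5, 3, 6, 4]
  pop 0: no out-edges | ready=[1] | order so far=[2, 5, 3, 6, 4, 0]
  pop 1: no out-edges | ready=[] | order so far=[2, 5, 3, 6, 4, 0, 1]
  Result: [2, 5, 3, 6, 4, 0, 1]

Answer: [2, 5, 3, 6, 4, 0, 1]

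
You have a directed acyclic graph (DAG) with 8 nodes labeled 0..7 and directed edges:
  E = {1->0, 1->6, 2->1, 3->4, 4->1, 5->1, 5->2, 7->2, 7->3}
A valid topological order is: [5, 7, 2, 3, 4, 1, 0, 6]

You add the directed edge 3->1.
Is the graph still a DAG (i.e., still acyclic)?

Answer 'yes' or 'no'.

Given toposort: [5, 7, 2, 3, 4, 1, 0, 6]
Position of 3: index 3; position of 1: index 5
New edge 3->1: forward
Forward edge: respects the existing order. Still a DAG, same toposort still valid.
Still a DAG? yes

Answer: yes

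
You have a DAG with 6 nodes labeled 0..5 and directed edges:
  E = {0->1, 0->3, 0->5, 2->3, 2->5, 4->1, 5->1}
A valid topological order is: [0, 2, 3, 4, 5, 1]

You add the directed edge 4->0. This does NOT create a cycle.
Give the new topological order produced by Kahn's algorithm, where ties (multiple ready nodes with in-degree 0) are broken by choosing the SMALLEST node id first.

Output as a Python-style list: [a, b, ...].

Old toposort: [0, 2, 3, 4, 5, 1]
Added edge: 4->0
Position of 4 (3) > position of 0 (0). Must reorder: 4 must now come before 0.
Run Kahn's algorithm (break ties by smallest node id):
  initial in-degrees: [1, 3, 0, 2, 0, 2]
  ready (indeg=0): [2, 4]
  pop 2: indeg[3]->1; indeg[5]->1 | ready=[4] | order so far=[2]
  pop 4: indeg[0]->0; indeg[1]->2 | ready=[0] | order so far=[2, 4]
  pop 0: indeg[1]->1; indeg[3]->0; indeg[5]->0 | ready=[3, 5] | order so far=[2, 4, 0]
  pop 3: no out-edges | ready=[5] | order so far=[2, 4, 0, 3]
  pop 5: indeg[1]->0 | ready=[1] | order so far=[2, 4, 0, 3, 5]
  pop 1: no out-edges | ready=[] | order so far=[2, 4, 0, 3, 5, 1]
  Result: [2, 4, 0, 3, 5, 1]

Answer: [2, 4, 0, 3, 5, 1]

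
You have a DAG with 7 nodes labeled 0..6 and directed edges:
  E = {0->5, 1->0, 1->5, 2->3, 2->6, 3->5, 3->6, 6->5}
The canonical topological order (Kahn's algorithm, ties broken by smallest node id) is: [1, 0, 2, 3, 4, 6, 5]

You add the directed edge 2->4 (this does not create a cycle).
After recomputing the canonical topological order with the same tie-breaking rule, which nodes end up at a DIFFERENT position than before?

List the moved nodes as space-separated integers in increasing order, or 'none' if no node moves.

Old toposort: [1, 0, 2, 3, 4, 6, 5]
Added edge 2->4
Recompute Kahn (smallest-id tiebreak):
  initial in-degrees: [1, 0, 0, 1, 1, 4, 2]
  ready (indeg=0): [1, 2]
  pop 1: indeg[0]->0; indeg[5]->3 | ready=[0, 2] | order so far=[1]
  pop 0: indeg[5]->2 | ready=[2] | order so far=[1, 0]
  pop 2: indeg[3]->0; indeg[4]->0; indeg[6]->1 | ready=[3, 4] | order so far=[1, 0, 2]
  pop 3: indeg[5]->1; indeg[6]->0 | ready=[4, 6] | order so far=[1, 0, 2, 3]
  pop 4: no out-edges | ready=[6] | order so far=[1, 0, 2, 3, 4]
  pop 6: indeg[5]->0 | ready=[5] | order so far=[1, 0, 2, 3, 4, 6]
  pop 5: no out-edges | ready=[] | order so far=[1, 0, 2, 3, 4, 6, 5]
New canonical toposort: [1, 0, 2, 3, 4, 6, 5]
Compare positions:
  Node 0: index 1 -> 1 (same)
  Node 1: index 0 -> 0 (same)
  Node 2: index 2 -> 2 (same)
  Node 3: index 3 -> 3 (same)
  Node 4: index 4 -> 4 (same)
  Node 5: index 6 -> 6 (same)
  Node 6: index 5 -> 5 (same)
Nodes that changed position: none

Answer: none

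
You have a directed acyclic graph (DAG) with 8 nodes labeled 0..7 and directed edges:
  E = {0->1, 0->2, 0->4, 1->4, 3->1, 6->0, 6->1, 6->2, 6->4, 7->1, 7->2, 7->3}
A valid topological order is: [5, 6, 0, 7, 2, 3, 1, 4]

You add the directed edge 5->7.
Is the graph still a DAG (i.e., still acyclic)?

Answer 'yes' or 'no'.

Answer: yes

Derivation:
Given toposort: [5, 6, 0, 7, 2, 3, 1, 4]
Position of 5: index 0; position of 7: index 3
New edge 5->7: forward
Forward edge: respects the existing order. Still a DAG, same toposort still valid.
Still a DAG? yes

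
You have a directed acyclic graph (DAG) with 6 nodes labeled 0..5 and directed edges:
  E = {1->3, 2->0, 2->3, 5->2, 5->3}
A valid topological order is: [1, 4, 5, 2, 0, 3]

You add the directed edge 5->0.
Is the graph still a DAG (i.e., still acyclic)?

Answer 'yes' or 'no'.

Given toposort: [1, 4, 5, 2, 0, 3]
Position of 5: index 2; position of 0: index 4
New edge 5->0: forward
Forward edge: respects the existing order. Still a DAG, same toposort still valid.
Still a DAG? yes

Answer: yes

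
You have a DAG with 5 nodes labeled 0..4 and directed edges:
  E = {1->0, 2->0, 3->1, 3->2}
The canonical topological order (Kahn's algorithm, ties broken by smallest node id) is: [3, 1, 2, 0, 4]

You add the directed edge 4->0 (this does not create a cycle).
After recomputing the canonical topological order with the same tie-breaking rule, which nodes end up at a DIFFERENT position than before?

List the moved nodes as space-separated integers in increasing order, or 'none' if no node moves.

Old toposort: [3, 1, 2, 0, 4]
Added edge 4->0
Recompute Kahn (smallest-id tiebreak):
  initial in-degrees: [3, 1, 1, 0, 0]
  ready (indeg=0): [3, 4]
  pop 3: indeg[1]->0; indeg[2]->0 | ready=[1, 2, 4] | order so far=[3]
  pop 1: indeg[0]->2 | ready=[2, 4] | order so far=[3, 1]
  pop 2: indeg[0]->1 | ready=[4] | order so far=[3, 1, 2]
  pop 4: indeg[0]->0 | ready=[0] | order so far=[3, 1, 2, 4]
  pop 0: no out-edges | ready=[] | order so far=[3, 1, 2, 4, 0]
New canonical toposort: [3, 1, 2, 4, 0]
Compare positions:
  Node 0: index 3 -> 4 (moved)
  Node 1: index 1 -> 1 (same)
  Node 2: index 2 -> 2 (same)
  Node 3: index 0 -> 0 (same)
  Node 4: index 4 -> 3 (moved)
Nodes that changed position: 0 4

Answer: 0 4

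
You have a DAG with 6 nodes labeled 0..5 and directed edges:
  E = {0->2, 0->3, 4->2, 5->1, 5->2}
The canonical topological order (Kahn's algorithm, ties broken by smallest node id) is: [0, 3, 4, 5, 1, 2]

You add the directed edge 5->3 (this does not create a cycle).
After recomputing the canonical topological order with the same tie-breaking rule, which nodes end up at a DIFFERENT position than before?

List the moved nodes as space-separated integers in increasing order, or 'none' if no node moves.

Answer: 1 2 3 4 5

Derivation:
Old toposort: [0, 3, 4, 5, 1, 2]
Added edge 5->3
Recompute Kahn (smallest-id tiebreak):
  initial in-degrees: [0, 1, 3, 2, 0, 0]
  ready (indeg=0): [0, 4, 5]
  pop 0: indeg[2]->2; indeg[3]->1 | ready=[4, 5] | order so far=[0]
  pop 4: indeg[2]->1 | ready=[5] | order so far=[0, 4]
  pop 5: indeg[1]->0; indeg[2]->0; indeg[3]->0 | ready=[1, 2, 3] | order so far=[0, 4, 5]
  pop 1: no out-edges | ready=[2, 3] | order so far=[0, 4, 5, 1]
  pop 2: no out-edges | ready=[3] | order so far=[0, 4, 5, 1, 2]
  pop 3: no out-edges | ready=[] | order so far=[0, 4, 5, 1, 2, 3]
New canonical toposort: [0, 4, 5, 1, 2, 3]
Compare positions:
  Node 0: index 0 -> 0 (same)
  Node 1: index 4 -> 3 (moved)
  Node 2: index 5 -> 4 (moved)
  Node 3: index 1 -> 5 (moved)
  Node 4: index 2 -> 1 (moved)
  Node 5: index 3 -> 2 (moved)
Nodes that changed position: 1 2 3 4 5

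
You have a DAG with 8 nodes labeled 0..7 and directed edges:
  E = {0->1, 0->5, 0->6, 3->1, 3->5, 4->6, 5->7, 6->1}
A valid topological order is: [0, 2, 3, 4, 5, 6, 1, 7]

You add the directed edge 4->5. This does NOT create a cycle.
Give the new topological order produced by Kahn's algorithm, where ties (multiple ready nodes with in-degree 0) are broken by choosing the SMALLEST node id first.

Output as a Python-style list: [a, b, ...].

Answer: [0, 2, 3, 4, 5, 6, 1, 7]

Derivation:
Old toposort: [0, 2, 3, 4, 5, 6, 1, 7]
Added edge: 4->5
Position of 4 (3) < position of 5 (4). Old order still valid.
Run Kahn's algorithm (break ties by smallest node id):
  initial in-degrees: [0, 3, 0, 0, 0, 3, 2, 1]
  ready (indeg=0): [0, 2, 3, 4]
  pop 0: indeg[1]->2; indeg[5]->2; indeg[6]->1 | ready=[2, 3, 4] | order so far=[0]
  pop 2: no out-edges | ready=[3, 4] | order so far=[0, 2]
  pop 3: indeg[1]->1; indeg[5]->1 | ready=[4] | order so far=[0, 2, 3]
  pop 4: indeg[5]->0; indeg[6]->0 | ready=[5, 6] | order so far=[0, 2, 3, 4]
  pop 5: indeg[7]->0 | ready=[6, 7] | order so far=[0, 2, 3, 4, 5]
  pop 6: indeg[1]->0 | ready=[1, 7] | order so far=[0, 2, 3, 4, 5, 6]
  pop 1: no out-edges | ready=[7] | order so far=[0, 2, 3, 4, 5, 6, 1]
  pop 7: no out-edges | ready=[] | order so far=[0, 2, 3, 4, 5, 6, 1, 7]
  Result: [0, 2, 3, 4, 5, 6, 1, 7]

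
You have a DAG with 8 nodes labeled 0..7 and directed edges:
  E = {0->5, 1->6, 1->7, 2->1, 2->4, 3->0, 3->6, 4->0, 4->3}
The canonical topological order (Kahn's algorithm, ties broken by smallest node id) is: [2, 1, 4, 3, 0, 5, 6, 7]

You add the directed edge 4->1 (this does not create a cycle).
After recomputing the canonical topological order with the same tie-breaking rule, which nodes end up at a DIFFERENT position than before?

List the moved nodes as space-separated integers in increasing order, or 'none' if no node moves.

Answer: 1 4

Derivation:
Old toposort: [2, 1, 4, 3, 0, 5, 6, 7]
Added edge 4->1
Recompute Kahn (smallest-id tiebreak):
  initial in-degrees: [2, 2, 0, 1, 1, 1, 2, 1]
  ready (indeg=0): [2]
  pop 2: indeg[1]->1; indeg[4]->0 | ready=[4] | order so far=[2]
  pop 4: indeg[0]->1; indeg[1]->0; indeg[3]->0 | ready=[1, 3] | order so far=[2, 4]
  pop 1: indeg[6]->1; indeg[7]->0 | ready=[3, 7] | order so far=[2, 4, 1]
  pop 3: indeg[0]->0; indeg[6]->0 | ready=[0, 6, 7] | order so far=[2, 4, 1, 3]
  pop 0: indeg[5]->0 | ready=[5, 6, 7] | order so far=[2, 4, 1, 3, 0]
  pop 5: no out-edges | ready=[6, 7] | order so far=[2, 4, 1, 3, 0, 5]
  pop 6: no out-edges | ready=[7] | order so far=[2, 4, 1, 3, 0, 5, 6]
  pop 7: no out-edges | ready=[] | order so far=[2, 4, 1, 3, 0, 5, 6, 7]
New canonical toposort: [2, 4, 1, 3, 0, 5, 6, 7]
Compare positions:
  Node 0: index 4 -> 4 (same)
  Node 1: index 1 -> 2 (moved)
  Node 2: index 0 -> 0 (same)
  Node 3: index 3 -> 3 (same)
  Node 4: index 2 -> 1 (moved)
  Node 5: index 5 -> 5 (same)
  Node 6: index 6 -> 6 (same)
  Node 7: index 7 -> 7 (same)
Nodes that changed position: 1 4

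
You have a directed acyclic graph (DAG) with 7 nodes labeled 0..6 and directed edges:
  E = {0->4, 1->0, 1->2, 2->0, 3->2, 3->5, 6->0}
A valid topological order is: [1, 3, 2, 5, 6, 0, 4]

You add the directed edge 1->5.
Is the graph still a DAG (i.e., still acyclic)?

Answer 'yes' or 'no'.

Given toposort: [1, 3, 2, 5, 6, 0, 4]
Position of 1: index 0; position of 5: index 3
New edge 1->5: forward
Forward edge: respects the existing order. Still a DAG, same toposort still valid.
Still a DAG? yes

Answer: yes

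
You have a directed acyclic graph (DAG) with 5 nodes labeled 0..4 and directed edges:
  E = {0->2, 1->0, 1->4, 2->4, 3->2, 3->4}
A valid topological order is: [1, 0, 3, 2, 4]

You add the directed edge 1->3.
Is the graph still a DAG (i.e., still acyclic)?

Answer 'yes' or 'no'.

Given toposort: [1, 0, 3, 2, 4]
Position of 1: index 0; position of 3: index 2
New edge 1->3: forward
Forward edge: respects the existing order. Still a DAG, same toposort still valid.
Still a DAG? yes

Answer: yes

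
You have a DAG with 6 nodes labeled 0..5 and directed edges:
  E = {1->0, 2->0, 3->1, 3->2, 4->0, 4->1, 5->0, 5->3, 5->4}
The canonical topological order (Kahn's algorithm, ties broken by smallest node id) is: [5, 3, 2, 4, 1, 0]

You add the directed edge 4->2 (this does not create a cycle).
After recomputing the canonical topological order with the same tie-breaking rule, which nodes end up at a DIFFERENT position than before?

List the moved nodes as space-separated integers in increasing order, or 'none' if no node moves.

Old toposort: [5, 3, 2, 4, 1, 0]
Added edge 4->2
Recompute Kahn (smallest-id tiebreak):
  initial in-degrees: [4, 2, 2, 1, 1, 0]
  ready (indeg=0): [5]
  pop 5: indeg[0]->3; indeg[3]->0; indeg[4]->0 | ready=[3, 4] | order so far=[5]
  pop 3: indeg[1]->1; indeg[2]->1 | ready=[4] | order so far=[5, 3]
  pop 4: indeg[0]->2; indeg[1]->0; indeg[2]->0 | ready=[1, 2] | order so far=[5, 3, 4]
  pop 1: indeg[0]->1 | ready=[2] | order so far=[5, 3, 4, 1]
  pop 2: indeg[0]->0 | ready=[0] | order so far=[5, 3, 4, 1, 2]
  pop 0: no out-edges | ready=[] | order so far=[5, 3, 4, 1, 2, 0]
New canonical toposort: [5, 3, 4, 1, 2, 0]
Compare positions:
  Node 0: index 5 -> 5 (same)
  Node 1: index 4 -> 3 (moved)
  Node 2: index 2 -> 4 (moved)
  Node 3: index 1 -> 1 (same)
  Node 4: index 3 -> 2 (moved)
  Node 5: index 0 -> 0 (same)
Nodes that changed position: 1 2 4

Answer: 1 2 4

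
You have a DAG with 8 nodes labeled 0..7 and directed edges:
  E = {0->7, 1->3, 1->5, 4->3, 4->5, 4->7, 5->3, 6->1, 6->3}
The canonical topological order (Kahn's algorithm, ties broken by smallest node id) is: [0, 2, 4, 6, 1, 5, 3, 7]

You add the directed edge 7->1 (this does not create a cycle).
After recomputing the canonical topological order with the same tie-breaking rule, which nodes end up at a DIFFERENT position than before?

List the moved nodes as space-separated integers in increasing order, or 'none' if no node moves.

Answer: 1 3 5 7

Derivation:
Old toposort: [0, 2, 4, 6, 1, 5, 3, 7]
Added edge 7->1
Recompute Kahn (smallest-id tiebreak):
  initial in-degrees: [0, 2, 0, 4, 0, 2, 0, 2]
  ready (indeg=0): [0, 2, 4, 6]
  pop 0: indeg[7]->1 | ready=[2, 4, 6] | order so far=[0]
  pop 2: no out-edges | ready=[4, 6] | order so far=[0, 2]
  pop 4: indeg[3]->3; indeg[5]->1; indeg[7]->0 | ready=[6, 7] | order so far=[0, 2, 4]
  pop 6: indeg[1]->1; indeg[3]->2 | ready=[7] | order so far=[0, 2, 4, 6]
  pop 7: indeg[1]->0 | ready=[1] | order so far=[0, 2, 4, 6, 7]
  pop 1: indeg[3]->1; indeg[5]->0 | ready=[5] | order so far=[0, 2, 4, 6, 7, 1]
  pop 5: indeg[3]->0 | ready=[3] | order so far=[0, 2, 4, 6, 7, 1, 5]
  pop 3: no out-edges | ready=[] | order so far=[0, 2, 4, 6, 7, 1, 5, 3]
New canonical toposort: [0, 2, 4, 6, 7, 1, 5, 3]
Compare positions:
  Node 0: index 0 -> 0 (same)
  Node 1: index 4 -> 5 (moved)
  Node 2: index 1 -> 1 (same)
  Node 3: index 6 -> 7 (moved)
  Node 4: index 2 -> 2 (same)
  Node 5: index 5 -> 6 (moved)
  Node 6: index 3 -> 3 (same)
  Node 7: index 7 -> 4 (moved)
Nodes that changed position: 1 3 5 7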